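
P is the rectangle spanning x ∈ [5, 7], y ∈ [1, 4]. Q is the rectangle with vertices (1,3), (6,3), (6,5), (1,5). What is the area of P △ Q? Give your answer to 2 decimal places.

|P∩Q|: x∈[5,6], y∈[3,4] → 1·1 = 1.
|P △ Q| = |P| + |Q| − 2·|P∩Q| = 6 + 10 − 2 = 14.00.

14.00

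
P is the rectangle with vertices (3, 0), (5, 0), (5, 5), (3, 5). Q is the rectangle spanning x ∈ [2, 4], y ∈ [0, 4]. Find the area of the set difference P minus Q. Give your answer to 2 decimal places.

6.00

|P∩Q|: x∈[3,4], y∈[0,4] → 1·4 = 4.
|P| = 10.
|P ∖ Q| = |P| − |P∩Q| = 10 − 4 = 6.00.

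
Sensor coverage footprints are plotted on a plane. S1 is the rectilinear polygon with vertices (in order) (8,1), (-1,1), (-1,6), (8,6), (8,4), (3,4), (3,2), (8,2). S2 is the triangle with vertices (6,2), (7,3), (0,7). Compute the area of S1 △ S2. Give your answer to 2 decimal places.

36.10

|S1| = 35, |S2| = 5.5, |S1∩S2| = 2.2.
|S1 △ S2| = |S1| + |S2| − 2·|S1∩S2| = 35 + 5.5 − 4.4 = 36.10.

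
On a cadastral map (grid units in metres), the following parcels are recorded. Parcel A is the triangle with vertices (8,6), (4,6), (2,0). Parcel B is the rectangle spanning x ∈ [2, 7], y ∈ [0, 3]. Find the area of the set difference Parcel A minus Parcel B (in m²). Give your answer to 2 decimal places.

9.00

|Parcel A| = 12, |Parcel A∩Parcel B| = 3.
|Parcel A ∖ Parcel B| = |Parcel A| − |Parcel A∩Parcel B| = 12 − 3 = 9.00.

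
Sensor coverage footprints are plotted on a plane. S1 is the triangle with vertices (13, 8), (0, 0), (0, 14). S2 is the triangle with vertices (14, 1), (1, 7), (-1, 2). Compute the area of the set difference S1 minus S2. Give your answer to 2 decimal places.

|S1| = 91, |S1∩S2| = 21.628.
|S1 ∖ S2| = |S1| − |S1∩S2| = 91 − 21.628 = 69.37.

69.37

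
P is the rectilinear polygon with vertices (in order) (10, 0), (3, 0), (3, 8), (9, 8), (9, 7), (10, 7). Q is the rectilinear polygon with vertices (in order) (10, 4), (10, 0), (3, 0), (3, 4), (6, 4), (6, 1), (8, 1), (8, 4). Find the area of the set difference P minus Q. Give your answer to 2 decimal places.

33.00

|P| = 55, |P∩Q| = 22.
|P ∖ Q| = |P| − |P∩Q| = 55 − 22 = 33.00.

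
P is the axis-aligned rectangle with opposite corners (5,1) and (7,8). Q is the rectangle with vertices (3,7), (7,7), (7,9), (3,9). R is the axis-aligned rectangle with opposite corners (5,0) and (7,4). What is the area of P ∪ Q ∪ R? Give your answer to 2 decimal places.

By inclusion–exclusion:
Individual areas: |P| = 14, |Q| = 8, |R| = 8.
|P∩Q|: x∈[5,7], y∈[7,8] → 2·1 = 2.
|P∩R|: x∈[5,7], y∈[1,4] → 2·3 = 6.
|Q∩R| = 0 (no overlap).
|P∩Q∩R| = 0.
|P ∪ Q ∪ R| = 30 − 8 + 0 = 22.00.

22.00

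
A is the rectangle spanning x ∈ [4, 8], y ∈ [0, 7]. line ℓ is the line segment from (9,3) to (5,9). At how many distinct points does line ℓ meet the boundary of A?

The segment meets the boundary at (6.333,7), (8,4.5).

2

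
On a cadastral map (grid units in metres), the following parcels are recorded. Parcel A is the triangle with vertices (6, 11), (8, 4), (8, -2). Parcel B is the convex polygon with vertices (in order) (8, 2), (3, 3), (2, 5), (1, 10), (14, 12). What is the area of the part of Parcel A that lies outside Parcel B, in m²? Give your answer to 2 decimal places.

|Parcel A| = 6, |Parcel A∩Parcel B| = 4.7269.
|Parcel A ∖ Parcel B| = |Parcel A| − |Parcel A∩Parcel B| = 6 − 4.7269 = 1.27.

1.27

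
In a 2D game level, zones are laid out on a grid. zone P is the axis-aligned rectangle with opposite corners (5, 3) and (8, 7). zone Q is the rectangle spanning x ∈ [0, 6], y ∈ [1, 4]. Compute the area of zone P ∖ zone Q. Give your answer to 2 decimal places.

|zone P∩zone Q|: x∈[5,6], y∈[3,4] → 1·1 = 1.
|zone P| = 12.
|zone P ∖ zone Q| = |zone P| − |zone P∩zone Q| = 12 − 1 = 11.00.

11.00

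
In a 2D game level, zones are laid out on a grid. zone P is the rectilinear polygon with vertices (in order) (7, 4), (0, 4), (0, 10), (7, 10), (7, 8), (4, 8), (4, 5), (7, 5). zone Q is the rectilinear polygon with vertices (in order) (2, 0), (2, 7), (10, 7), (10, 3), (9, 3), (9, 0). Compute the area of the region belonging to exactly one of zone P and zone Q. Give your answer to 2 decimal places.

68.00

|zone P| = 33, |zone Q| = 53, |zone P∩zone Q| = 9.
|zone P △ zone Q| = |zone P| + |zone Q| − 2·|zone P∩zone Q| = 33 + 53 − 18 = 68.00.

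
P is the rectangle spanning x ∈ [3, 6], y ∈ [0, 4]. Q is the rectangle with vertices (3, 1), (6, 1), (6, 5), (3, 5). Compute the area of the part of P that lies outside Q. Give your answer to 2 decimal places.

|P∩Q|: x∈[3,6], y∈[1,4] → 3·3 = 9.
|P| = 12.
|P ∖ Q| = |P| − |P∩Q| = 12 − 9 = 3.00.

3.00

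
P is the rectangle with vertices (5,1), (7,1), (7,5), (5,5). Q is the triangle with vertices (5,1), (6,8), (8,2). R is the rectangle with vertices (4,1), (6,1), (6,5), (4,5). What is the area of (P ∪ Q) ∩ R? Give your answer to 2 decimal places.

4.00

The region (P ∪ Q) ∩ R is the polygon with vertices (5,1), (5,5), (5.571,5), (6,5), (6,1).
By the shoelace formula its area is 4.00.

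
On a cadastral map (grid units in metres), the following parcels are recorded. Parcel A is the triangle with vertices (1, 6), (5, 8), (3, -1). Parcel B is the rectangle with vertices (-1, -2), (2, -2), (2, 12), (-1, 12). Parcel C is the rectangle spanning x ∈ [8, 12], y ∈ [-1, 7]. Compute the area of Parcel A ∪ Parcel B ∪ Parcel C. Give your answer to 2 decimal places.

88.00

By inclusion–exclusion:
Individual areas: |Parcel A| = 16, |Parcel B| = 42, |Parcel C| = 32.
|Parcel A∩Parcel B| = 2.
|Parcel A∩Parcel C| = 0.
|Parcel B∩Parcel C| = 0 (no overlap).
|Parcel A∩Parcel B∩Parcel C| = 0.
|Parcel A ∪ Parcel B ∪ Parcel C| = 90 − 2 + 0 = 88.00.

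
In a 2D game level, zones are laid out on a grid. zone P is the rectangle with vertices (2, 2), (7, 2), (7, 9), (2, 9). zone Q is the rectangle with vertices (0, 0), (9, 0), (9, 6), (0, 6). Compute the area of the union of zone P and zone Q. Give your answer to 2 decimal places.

By inclusion–exclusion:
Individual areas: |zone P| = 35, |zone Q| = 54.
|zone P∩zone Q|: x∈[2,7], y∈[2,6] → 5·4 = 20.
|zone P ∪ zone Q| = 89 − 20 = 69.00.

69.00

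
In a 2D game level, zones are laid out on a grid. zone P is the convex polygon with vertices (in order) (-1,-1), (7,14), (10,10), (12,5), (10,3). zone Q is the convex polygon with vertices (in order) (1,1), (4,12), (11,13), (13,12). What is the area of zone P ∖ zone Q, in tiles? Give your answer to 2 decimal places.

46.20

|zone P| = 84, |zone P∩zone Q| = 37.8034.
|zone P ∖ zone Q| = |zone P| − |zone P∩zone Q| = 84 − 37.8034 = 46.20.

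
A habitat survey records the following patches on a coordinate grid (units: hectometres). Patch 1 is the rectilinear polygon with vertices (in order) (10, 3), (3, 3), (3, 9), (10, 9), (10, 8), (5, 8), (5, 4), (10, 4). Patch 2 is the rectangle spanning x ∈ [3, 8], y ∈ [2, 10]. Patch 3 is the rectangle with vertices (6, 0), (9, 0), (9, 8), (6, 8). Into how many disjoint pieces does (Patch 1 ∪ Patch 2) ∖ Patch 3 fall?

2

(Patch 1 ∪ Patch 2) ∖ Patch 3 splits into 2 disjoint pieces (area 30, area 1).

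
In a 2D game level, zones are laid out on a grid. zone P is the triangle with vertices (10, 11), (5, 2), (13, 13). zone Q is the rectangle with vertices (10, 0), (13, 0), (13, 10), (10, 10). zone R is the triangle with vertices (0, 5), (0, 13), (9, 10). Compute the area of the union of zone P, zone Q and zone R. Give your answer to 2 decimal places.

By inclusion–exclusion:
Individual areas: |zone P| = 8.5, |zone Q| = 30, |zone R| = 36.
|zone P∩zone Q| = 0.4602.
|zone P∩zone R| = 0.
|zone Q∩zone R| = 0.
|zone P∩zone Q∩zone R| = 0.
|zone P ∪ zone Q ∪ zone R| = 74.5 − 0.4602 + 0 = 74.04.

74.04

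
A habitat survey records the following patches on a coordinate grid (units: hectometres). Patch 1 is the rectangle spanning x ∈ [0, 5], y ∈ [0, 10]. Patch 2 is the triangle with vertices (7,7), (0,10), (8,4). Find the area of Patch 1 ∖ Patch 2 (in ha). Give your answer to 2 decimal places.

45.98

|Patch 1| = 50, |Patch 1∩Patch 2| = 4.0179.
|Patch 1 ∖ Patch 2| = |Patch 1| − |Patch 1∩Patch 2| = 50 − 4.0179 = 45.98.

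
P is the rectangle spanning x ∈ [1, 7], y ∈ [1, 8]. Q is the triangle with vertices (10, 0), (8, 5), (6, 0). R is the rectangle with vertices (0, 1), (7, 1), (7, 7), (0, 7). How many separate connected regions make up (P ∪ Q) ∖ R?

2

(P ∪ Q) ∖ R splits into 2 disjoint pieces (area 6, area 9.55).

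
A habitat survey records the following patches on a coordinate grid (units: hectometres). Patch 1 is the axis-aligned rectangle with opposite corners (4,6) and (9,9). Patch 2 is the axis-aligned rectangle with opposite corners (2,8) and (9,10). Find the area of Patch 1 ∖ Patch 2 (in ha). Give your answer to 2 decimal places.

10.00

|Patch 1∩Patch 2|: x∈[4,9], y∈[8,9] → 5·1 = 5.
|Patch 1| = 15.
|Patch 1 ∖ Patch 2| = |Patch 1| − |Patch 1∩Patch 2| = 15 − 5 = 10.00.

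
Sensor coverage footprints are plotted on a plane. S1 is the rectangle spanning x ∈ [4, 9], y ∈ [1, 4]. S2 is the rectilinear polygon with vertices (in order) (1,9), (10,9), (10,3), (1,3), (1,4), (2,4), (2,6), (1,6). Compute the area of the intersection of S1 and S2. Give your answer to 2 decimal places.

The intersection is the polygon with vertices (4,4), (9,4), (9,3), (4,3).
By the shoelace formula its area is 5.00.

5.00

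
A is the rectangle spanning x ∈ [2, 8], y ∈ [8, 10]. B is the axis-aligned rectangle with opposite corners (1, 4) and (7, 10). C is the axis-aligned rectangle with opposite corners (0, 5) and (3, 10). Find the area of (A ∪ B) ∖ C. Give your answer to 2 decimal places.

28.00

|A ∪ B| = 38.
|(A ∪ B) ∩ C| = 10.
|(A ∪ B) ∖ C| = 38 − 10 = 28.00.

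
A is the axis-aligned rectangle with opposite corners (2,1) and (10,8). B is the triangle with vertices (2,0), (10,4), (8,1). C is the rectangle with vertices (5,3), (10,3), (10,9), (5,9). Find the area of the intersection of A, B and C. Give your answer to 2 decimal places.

0.67

The intersection is the polygon with vertices (10,4), (9.333,3), (8,3).
By the shoelace formula its area is 0.67.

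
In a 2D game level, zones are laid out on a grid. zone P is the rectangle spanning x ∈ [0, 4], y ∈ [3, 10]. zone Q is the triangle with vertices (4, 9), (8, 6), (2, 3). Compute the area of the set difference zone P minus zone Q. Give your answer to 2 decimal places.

23.00

|zone P| = 28, |zone P∩zone Q| = 5.
|zone P ∖ zone Q| = |zone P| − |zone P∩zone Q| = 28 − 5 = 23.00.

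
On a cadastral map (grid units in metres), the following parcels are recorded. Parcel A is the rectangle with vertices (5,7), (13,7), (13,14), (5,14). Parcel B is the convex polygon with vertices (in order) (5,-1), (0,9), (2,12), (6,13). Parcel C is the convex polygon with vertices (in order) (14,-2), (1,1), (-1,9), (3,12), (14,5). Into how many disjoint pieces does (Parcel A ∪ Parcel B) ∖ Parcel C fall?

2

(Parcel A ∪ Parcel B) ∖ Parcel C splits into 2 disjoint pieces (area 48.2321, area 0.3685).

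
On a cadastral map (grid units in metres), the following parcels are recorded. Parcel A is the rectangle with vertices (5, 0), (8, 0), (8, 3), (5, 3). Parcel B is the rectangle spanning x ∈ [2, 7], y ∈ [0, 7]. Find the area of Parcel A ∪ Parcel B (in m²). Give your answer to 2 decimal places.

38.00

By inclusion–exclusion:
Individual areas: |Parcel A| = 9, |Parcel B| = 35.
|Parcel A∩Parcel B|: x∈[5,7], y∈[0,3] → 2·3 = 6.
|Parcel A ∪ Parcel B| = 44 − 6 = 38.00.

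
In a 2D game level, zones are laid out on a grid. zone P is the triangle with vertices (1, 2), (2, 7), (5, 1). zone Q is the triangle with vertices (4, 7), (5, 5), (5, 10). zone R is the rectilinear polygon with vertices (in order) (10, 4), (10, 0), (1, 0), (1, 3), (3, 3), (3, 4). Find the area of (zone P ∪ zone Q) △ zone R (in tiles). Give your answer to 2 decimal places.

35.70

|zone P ∪ zone Q| = 13.
|(zone P ∪ zone Q) ∩ zone R| = 5.65.
|(zone P ∪ zone Q) △ zone R| = 13 + 34 − 11.3 = 35.70.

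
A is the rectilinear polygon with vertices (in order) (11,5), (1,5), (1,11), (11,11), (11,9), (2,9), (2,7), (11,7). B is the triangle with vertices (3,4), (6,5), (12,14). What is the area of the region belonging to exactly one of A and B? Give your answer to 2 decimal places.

|A| = 42, |B| = 10.5, |A∩B| = 5.6.
|A △ B| = |A| + |B| − 2·|A∩B| = 42 + 10.5 − 11.2 = 41.30.

41.30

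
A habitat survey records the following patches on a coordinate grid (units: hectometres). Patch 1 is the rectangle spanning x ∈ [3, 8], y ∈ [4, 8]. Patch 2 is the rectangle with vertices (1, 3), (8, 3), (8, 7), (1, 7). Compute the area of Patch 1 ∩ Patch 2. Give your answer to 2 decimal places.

|Patch 1∩Patch 2|: x∈[3,8], y∈[4,7] → 5·3 = 15.

15.00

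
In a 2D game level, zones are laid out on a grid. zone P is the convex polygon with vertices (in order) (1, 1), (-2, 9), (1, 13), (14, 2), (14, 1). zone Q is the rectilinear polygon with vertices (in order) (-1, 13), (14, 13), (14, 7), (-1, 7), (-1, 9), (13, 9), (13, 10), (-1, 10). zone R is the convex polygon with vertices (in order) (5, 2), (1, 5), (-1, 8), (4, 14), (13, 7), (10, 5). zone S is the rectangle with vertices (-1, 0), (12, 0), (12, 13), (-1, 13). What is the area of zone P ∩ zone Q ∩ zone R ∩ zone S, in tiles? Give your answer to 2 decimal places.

18.80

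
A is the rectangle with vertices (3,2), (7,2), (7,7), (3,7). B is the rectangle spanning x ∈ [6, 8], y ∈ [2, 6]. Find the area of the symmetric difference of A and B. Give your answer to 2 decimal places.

|A∩B|: x∈[6,7], y∈[2,6] → 1·4 = 4.
|A △ B| = |A| + |B| − 2·|A∩B| = 20 + 8 − 8 = 20.00.

20.00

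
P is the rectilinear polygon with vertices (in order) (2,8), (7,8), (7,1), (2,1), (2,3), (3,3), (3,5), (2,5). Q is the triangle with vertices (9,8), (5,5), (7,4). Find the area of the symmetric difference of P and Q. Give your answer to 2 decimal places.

33.00

|P| = 33, |Q| = 5, |P∩Q| = 2.5.
|P △ Q| = |P| + |Q| − 2·|P∩Q| = 33 + 5 − 5 = 33.00.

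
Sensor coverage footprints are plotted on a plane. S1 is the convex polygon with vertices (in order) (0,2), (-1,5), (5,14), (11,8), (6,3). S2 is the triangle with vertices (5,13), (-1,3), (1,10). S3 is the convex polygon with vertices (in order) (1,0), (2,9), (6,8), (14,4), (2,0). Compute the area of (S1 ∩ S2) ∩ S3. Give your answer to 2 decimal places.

0.33

The region (S1 ∩ S2) ∩ S3 is the polygon with vertices (1.864,7.773), (2,9), (2.522,8.87).
By the shoelace formula its area is 0.33.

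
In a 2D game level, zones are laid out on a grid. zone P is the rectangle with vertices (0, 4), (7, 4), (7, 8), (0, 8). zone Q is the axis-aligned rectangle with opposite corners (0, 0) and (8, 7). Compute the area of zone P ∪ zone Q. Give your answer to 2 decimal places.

63.00

By inclusion–exclusion:
Individual areas: |zone P| = 28, |zone Q| = 56.
|zone P∩zone Q|: x∈[0,7], y∈[4,7] → 7·3 = 21.
|zone P ∪ zone Q| = 84 − 21 = 63.00.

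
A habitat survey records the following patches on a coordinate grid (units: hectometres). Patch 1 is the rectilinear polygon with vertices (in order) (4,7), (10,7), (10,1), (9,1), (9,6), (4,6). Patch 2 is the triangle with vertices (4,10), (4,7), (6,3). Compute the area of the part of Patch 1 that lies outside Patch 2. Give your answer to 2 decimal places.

|Patch 1| = 11, |Patch 1∩Patch 2| = 0.75.
|Patch 1 ∖ Patch 2| = |Patch 1| − |Patch 1∩Patch 2| = 11 − 0.75 = 10.25.

10.25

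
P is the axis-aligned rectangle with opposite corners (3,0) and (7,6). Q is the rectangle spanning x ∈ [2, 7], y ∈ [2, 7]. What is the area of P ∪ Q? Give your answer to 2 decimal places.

33.00

By inclusion–exclusion:
Individual areas: |P| = 24, |Q| = 25.
|P∩Q|: x∈[3,7], y∈[2,6] → 4·4 = 16.
|P ∪ Q| = 49 − 16 = 33.00.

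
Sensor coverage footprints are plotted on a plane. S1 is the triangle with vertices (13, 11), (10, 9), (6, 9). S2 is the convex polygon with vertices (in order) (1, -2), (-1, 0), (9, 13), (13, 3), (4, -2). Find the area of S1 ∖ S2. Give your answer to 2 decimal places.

1.38

|S1| = 4, |S1∩S2| = 2.6181.
|S1 ∖ S2| = |S1| − |S1∩S2| = 4 − 2.6181 = 1.38.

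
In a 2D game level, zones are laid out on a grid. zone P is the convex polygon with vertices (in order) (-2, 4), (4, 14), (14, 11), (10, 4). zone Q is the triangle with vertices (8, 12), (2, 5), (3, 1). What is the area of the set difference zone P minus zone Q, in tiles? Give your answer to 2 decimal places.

88.67

|zone P| = 101, |zone P∩zone Q| = 12.3295.
|zone P ∖ zone Q| = |zone P| − |zone P∩zone Q| = 101 − 12.3295 = 88.67.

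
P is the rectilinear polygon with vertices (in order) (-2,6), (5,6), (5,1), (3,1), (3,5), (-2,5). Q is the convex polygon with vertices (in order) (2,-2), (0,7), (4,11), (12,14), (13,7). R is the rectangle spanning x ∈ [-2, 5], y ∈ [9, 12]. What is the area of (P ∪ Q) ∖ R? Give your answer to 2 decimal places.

112.15

|P ∪ Q| = 116.3333.
|(P ∪ Q) ∩ R| = 4.1875.
|(P ∪ Q) ∖ R| = 116.3333 − 4.1875 = 112.15.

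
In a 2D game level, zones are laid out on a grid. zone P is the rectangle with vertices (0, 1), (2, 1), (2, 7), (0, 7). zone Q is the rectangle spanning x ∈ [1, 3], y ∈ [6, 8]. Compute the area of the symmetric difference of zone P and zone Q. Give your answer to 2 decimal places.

|zone P∩zone Q|: x∈[1,2], y∈[6,7] → 1·1 = 1.
|zone P △ zone Q| = |zone P| + |zone Q| − 2·|zone P∩zone Q| = 12 + 4 − 2 = 14.00.

14.00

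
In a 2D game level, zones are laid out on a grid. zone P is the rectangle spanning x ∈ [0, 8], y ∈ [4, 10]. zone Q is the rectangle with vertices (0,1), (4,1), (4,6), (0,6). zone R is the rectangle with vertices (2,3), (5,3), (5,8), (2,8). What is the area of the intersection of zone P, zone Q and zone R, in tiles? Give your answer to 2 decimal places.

4.00

The intersection is the polygon with vertices (4,6), (4,4), (2,4), (2,6).
By the shoelace formula its area is 4.00.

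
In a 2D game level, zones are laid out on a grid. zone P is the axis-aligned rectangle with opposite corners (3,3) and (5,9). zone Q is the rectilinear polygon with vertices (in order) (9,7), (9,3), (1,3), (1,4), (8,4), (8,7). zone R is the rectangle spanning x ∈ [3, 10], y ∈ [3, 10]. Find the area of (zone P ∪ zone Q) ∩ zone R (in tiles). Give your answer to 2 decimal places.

|zone P ∪ zone Q| = 21.
|(zone P ∪ zone Q) ∩ zone R| = 19.00.

19.00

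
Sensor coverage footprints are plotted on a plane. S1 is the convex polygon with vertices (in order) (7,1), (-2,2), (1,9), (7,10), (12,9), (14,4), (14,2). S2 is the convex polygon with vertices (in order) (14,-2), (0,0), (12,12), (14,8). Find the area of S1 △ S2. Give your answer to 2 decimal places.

|S1| = 110, |S2| = 106, |S1∩S2| = 62.45.
|S1 △ S2| = |S1| + |S2| − 2·|S1∩S2| = 110 + 106 − 124.9 = 91.10.

91.10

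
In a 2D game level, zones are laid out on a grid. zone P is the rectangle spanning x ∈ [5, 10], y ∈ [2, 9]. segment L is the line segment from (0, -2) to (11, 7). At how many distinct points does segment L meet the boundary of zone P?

The segment meets the boundary at (10,6.182), (5,2.091).

2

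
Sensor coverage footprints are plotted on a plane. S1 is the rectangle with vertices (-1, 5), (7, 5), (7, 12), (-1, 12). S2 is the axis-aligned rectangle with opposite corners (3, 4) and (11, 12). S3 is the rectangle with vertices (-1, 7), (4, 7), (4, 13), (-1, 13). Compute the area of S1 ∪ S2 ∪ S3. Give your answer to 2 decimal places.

97.00

By inclusion–exclusion:
Individual areas: |S1| = 56, |S2| = 64, |S3| = 30.
|S1∩S2|: x∈[3,7], y∈[5,12] → 4·7 = 28.
|S1∩S3|: x∈[-1,4], y∈[7,12] → 5·5 = 25.
|S2∩S3|: x∈[3,4], y∈[7,12] → 1·5 = 5.
|S1∩S2∩S3| = 5.
|S1 ∪ S2 ∪ S3| = 150 − 58 + 5 = 97.00.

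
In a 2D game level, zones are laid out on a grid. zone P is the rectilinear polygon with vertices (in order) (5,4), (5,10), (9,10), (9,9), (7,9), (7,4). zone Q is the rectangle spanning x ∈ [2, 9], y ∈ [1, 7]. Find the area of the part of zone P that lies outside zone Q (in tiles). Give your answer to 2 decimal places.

|zone P| = 14, |zone P∩zone Q| = 6.
|zone P ∖ zone Q| = |zone P| − |zone P∩zone Q| = 14 − 6 = 8.00.

8.00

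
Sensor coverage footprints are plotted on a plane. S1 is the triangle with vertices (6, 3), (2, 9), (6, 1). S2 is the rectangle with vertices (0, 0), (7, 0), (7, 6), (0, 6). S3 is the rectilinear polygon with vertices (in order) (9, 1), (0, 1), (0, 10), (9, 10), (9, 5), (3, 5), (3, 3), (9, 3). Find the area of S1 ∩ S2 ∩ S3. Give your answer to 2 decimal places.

1.58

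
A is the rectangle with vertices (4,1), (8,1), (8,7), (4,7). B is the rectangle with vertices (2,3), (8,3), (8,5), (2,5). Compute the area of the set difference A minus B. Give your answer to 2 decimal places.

16.00

|A∩B|: x∈[4,8], y∈[3,5] → 4·2 = 8.
|A| = 24.
|A ∖ B| = |A| − |A∩B| = 24 − 8 = 16.00.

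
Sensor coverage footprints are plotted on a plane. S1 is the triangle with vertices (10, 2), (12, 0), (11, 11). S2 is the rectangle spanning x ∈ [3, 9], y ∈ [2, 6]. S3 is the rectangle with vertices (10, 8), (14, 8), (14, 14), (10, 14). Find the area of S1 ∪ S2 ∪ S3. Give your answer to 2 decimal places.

57.09

By inclusion–exclusion:
Individual areas: |S1| = 10, |S2| = 24, |S3| = 24.
|S1∩S2| = 0.
|S1∩S3| = 0.9091.
|S2∩S3| = 0 (no overlap).
|S1∩S2∩S3| = 0.
|S1 ∪ S2 ∪ S3| = 58 − 0.9091 + 0 = 57.09.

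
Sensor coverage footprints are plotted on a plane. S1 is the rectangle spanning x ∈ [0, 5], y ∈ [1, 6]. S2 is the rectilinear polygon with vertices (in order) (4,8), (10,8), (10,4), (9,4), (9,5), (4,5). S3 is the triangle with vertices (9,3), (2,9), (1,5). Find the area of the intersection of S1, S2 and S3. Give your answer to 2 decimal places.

1.00

The intersection is the polygon with vertices (5,5), (4,5), (4,6), (5,6).
By the shoelace formula its area is 1.00.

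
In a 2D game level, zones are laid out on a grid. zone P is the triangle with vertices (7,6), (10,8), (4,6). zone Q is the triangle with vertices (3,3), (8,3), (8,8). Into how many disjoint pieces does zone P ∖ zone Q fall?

2

zone P ∖ zone Q splits into 2 disjoint pieces (area 0.6667, area 1).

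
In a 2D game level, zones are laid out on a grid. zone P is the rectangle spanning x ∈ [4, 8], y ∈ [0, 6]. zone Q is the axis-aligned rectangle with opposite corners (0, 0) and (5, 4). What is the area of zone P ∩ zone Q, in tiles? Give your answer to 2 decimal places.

4.00

|zone P∩zone Q|: x∈[4,5], y∈[0,4] → 1·4 = 4.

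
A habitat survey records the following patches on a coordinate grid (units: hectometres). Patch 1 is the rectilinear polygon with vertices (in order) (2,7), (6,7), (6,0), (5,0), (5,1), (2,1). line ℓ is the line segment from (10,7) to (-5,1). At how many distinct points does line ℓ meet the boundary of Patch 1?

2

The segment meets the boundary at (2,3.8), (6,5.4).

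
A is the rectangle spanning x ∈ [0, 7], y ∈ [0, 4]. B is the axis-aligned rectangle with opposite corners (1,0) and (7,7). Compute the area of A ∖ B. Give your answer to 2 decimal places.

4.00

|A∩B|: x∈[1,7], y∈[0,4] → 6·4 = 24.
|A| = 28.
|A ∖ B| = |A| − |A∩B| = 28 − 24 = 4.00.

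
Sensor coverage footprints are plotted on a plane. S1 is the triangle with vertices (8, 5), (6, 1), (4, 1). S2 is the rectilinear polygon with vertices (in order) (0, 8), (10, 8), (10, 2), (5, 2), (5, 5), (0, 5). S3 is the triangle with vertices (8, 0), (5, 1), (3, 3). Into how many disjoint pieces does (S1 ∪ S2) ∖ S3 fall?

2

(S1 ∪ S2) ∖ S3 splits into 2 disjoint pieces (area 0.25, area 45.7548).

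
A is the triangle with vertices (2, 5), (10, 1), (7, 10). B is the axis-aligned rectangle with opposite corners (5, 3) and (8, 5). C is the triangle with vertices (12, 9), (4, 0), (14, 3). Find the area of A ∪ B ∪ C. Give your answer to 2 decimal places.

57.39

By inclusion–exclusion:
Individual areas: |A| = 30, |B| = 6, |C| = 33.
|A∩B| = 5.75.
|A∩C| = 5.8625.
|B∩C| = 1.
|A∩B∩C| = 1.
|A ∪ B ∪ C| = 69 − 12.6125 + 1 = 57.39.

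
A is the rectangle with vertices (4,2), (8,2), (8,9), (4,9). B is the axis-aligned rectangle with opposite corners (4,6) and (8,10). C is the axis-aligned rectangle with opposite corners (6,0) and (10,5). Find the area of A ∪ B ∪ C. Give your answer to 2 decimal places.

46.00

By inclusion–exclusion:
Individual areas: |A| = 28, |B| = 16, |C| = 20.
|A∩B|: x∈[4,8], y∈[6,9] → 4·3 = 12.
|A∩C|: x∈[6,8], y∈[2,5] → 2·3 = 6.
|B∩C| = 0 (no overlap).
|A∩B∩C| = 0.
|A ∪ B ∪ C| = 64 − 18 + 0 = 46.00.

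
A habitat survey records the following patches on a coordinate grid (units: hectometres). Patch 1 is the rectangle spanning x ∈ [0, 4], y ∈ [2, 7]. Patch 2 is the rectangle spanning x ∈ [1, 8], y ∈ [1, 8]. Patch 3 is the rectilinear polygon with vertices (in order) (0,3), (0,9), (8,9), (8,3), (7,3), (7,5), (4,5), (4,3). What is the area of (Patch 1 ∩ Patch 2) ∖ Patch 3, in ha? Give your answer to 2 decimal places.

3.00

|Patch 1 ∩ Patch 2| = 15.
|(Patch 1 ∩ Patch 2) ∩ Patch 3| = 12.
|(Patch 1 ∩ Patch 2) ∖ Patch 3| = 15 − 12 = 3.00.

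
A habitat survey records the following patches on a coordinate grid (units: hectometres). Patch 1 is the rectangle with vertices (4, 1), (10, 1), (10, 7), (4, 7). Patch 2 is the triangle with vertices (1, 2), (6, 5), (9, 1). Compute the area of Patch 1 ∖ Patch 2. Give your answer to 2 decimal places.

|Patch 1| = 36, |Patch 1∩Patch 2| = 11.2375.
|Patch 1 ∖ Patch 2| = |Patch 1| − |Patch 1∩Patch 2| = 36 − 11.2375 = 24.76.

24.76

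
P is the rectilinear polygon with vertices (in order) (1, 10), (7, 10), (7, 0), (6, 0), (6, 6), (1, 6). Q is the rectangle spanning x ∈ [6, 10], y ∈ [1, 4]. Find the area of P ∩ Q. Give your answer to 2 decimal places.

3.00

The intersection is the polygon with vertices (7,1), (6,1), (6,4), (7,4).
By the shoelace formula its area is 3.00.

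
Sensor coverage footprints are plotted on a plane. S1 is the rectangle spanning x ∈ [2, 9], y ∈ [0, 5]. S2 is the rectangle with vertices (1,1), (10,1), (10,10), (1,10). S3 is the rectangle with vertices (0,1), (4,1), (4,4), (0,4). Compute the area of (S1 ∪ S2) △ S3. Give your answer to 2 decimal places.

82.00

|S1 ∪ S2| = 88.
|(S1 ∪ S2) ∩ S3| = 9.
|(S1 ∪ S2) △ S3| = 88 + 12 − 18 = 82.00.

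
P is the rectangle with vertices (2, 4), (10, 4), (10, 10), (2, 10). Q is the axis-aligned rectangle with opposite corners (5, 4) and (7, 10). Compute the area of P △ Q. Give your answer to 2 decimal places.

36.00

|P∩Q|: x∈[5,7], y∈[4,10] → 2·6 = 12.
|P △ Q| = |P| + |Q| − 2·|P∩Q| = 48 + 12 − 24 = 36.00.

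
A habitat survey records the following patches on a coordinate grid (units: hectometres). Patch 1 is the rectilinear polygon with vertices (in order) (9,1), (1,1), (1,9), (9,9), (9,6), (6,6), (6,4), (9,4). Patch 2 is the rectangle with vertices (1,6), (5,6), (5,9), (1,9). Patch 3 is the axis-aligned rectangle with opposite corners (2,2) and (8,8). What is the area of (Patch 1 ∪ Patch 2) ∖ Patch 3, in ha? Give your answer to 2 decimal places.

26.00

|Patch 1 ∪ Patch 2| = 58.
|(Patch 1 ∪ Patch 2) ∩ Patch 3| = 32.
|(Patch 1 ∪ Patch 2) ∖ Patch 3| = 58 − 32 = 26.00.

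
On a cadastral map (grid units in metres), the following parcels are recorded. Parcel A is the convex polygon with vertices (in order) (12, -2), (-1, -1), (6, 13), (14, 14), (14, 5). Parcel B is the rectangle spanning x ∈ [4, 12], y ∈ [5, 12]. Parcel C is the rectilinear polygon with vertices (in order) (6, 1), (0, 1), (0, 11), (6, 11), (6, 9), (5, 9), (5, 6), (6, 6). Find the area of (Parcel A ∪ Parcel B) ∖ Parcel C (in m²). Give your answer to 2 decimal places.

135.75

|Parcel A ∪ Parcel B| = 168.75.
|(Parcel A ∪ Parcel B) ∩ Parcel C| = 33.
|(Parcel A ∪ Parcel B) ∖ Parcel C| = 168.75 − 33 = 135.75.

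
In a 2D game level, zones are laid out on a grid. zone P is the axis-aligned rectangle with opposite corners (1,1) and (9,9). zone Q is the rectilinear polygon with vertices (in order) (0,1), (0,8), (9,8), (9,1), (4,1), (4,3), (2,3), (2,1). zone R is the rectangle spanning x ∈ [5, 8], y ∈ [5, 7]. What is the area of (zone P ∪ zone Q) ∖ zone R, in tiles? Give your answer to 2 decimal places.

|zone P ∪ zone Q| = 71.
|(zone P ∪ zone Q) ∩ zone R| = 6.
|(zone P ∪ zone Q) ∖ zone R| = 71 − 6 = 65.00.

65.00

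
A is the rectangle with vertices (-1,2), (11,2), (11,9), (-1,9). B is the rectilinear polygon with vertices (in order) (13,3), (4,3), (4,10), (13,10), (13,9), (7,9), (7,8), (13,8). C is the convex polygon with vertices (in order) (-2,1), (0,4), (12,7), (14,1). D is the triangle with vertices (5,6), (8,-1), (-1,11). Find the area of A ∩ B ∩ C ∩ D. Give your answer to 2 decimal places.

The intersection is the polygon with vertices (4,5), (5.29,5.323), (6.286,3), (5,3), (4,4.333).
By the shoelace formula its area is 3.28.

3.28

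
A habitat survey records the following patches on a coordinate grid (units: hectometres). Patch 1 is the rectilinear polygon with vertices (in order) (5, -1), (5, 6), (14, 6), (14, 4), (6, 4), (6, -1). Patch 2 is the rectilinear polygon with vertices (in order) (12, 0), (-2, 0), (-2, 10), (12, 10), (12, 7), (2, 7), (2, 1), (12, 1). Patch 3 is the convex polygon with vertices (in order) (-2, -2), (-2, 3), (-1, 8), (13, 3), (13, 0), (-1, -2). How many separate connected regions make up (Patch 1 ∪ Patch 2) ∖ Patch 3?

2

(Patch 1 ∪ Patch 2) ∖ Patch 3 splits into 2 disjoint pieces (area 42.1071, area 13.1714).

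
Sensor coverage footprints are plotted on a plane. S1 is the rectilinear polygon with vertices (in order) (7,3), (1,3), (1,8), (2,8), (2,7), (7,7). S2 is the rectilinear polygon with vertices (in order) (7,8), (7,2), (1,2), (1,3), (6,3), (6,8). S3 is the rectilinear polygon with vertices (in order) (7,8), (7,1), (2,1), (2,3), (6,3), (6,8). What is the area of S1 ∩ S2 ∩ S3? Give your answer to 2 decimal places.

4.00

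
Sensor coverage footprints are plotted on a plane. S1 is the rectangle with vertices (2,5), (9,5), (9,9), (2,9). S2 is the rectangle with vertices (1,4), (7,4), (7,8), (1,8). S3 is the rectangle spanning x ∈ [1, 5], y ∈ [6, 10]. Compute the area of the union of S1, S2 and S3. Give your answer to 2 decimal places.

42.00

By inclusion–exclusion:
Individual areas: |S1| = 28, |S2| = 24, |S3| = 16.
|S1∩S2|: x∈[2,7], y∈[5,8] → 5·3 = 15.
|S1∩S3|: x∈[2,5], y∈[6,9] → 3·3 = 9.
|S2∩S3|: x∈[1,5], y∈[6,8] → 4·2 = 8.
|S1∩S2∩S3| = 6.
|S1 ∪ S2 ∪ S3| = 68 − 32 + 6 = 42.00.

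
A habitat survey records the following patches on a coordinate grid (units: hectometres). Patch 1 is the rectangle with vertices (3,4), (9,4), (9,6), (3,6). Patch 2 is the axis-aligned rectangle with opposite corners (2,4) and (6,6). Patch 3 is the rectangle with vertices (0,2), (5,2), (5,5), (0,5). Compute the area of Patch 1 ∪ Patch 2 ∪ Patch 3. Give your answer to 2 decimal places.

26.00

By inclusion–exclusion:
Individual areas: |Patch 1| = 12, |Patch 2| = 8, |Patch 3| = 15.
|Patch 1∩Patch 2|: x∈[3,6], y∈[4,6] → 3·2 = 6.
|Patch 1∩Patch 3|: x∈[3,5], y∈[4,5] → 2·1 = 2.
|Patch 2∩Patch 3|: x∈[2,5], y∈[4,5] → 3·1 = 3.
|Patch 1∩Patch 2∩Patch 3| = 2.
|Patch 1 ∪ Patch 2 ∪ Patch 3| = 35 − 11 + 2 = 26.00.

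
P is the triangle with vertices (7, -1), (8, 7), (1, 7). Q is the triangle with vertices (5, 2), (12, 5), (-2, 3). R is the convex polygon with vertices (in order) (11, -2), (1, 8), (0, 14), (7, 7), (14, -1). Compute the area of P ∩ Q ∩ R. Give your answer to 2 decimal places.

The intersection is the polygon with vertices (6.4,2.6), (5,4), (7.673,4.382), (7.509,3.075).
By the shoelace formula its area is 2.82.

2.82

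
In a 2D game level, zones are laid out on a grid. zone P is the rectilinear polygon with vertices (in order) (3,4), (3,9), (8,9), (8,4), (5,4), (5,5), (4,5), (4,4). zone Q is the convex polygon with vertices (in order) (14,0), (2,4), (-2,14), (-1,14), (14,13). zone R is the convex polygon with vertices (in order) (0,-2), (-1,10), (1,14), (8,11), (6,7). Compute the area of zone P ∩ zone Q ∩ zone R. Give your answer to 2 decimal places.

12.67

The intersection is the polygon with vertices (7,9), (6,7), (4.667,5), (4,5), (4,4), (3,4), (3,9).
By the shoelace formula its area is 12.67.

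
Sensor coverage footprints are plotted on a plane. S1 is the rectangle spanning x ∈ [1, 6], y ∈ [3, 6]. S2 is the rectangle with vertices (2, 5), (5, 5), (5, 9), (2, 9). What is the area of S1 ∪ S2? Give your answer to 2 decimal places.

24.00

By inclusion–exclusion:
Individual areas: |S1| = 15, |S2| = 12.
|S1∩S2|: x∈[2,5], y∈[5,6] → 3·1 = 3.
|S1 ∪ S2| = 27 − 3 = 24.00.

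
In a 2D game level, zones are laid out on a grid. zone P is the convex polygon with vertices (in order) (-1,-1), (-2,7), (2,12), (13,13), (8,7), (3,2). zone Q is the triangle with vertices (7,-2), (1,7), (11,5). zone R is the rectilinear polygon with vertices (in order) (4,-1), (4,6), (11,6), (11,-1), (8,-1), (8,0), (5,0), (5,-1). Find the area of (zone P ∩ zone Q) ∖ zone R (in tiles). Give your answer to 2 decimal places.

6.20

|zone P ∩ zone Q| = 10.6167.
|(zone P ∩ zone Q) ∩ zone R| = 4.4167.
|(zone P ∩ zone Q) ∖ zone R| = 10.6167 − 4.4167 = 6.20.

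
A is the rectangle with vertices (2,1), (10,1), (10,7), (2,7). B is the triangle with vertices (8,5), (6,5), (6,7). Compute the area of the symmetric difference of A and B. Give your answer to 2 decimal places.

|A| = 48, |B| = 2, |A∩B| = 2.
|A △ B| = |A| + |B| − 2·|A∩B| = 48 + 2 − 4 = 46.00.

46.00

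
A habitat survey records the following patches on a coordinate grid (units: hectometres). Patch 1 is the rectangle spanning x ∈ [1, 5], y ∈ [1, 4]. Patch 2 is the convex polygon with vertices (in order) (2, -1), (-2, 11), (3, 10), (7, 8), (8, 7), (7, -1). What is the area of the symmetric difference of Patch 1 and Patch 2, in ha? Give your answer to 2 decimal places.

66.33

|Patch 1| = 12, |Patch 2| = 78, |Patch 1∩Patch 2| = 11.8333.
|Patch 1 △ Patch 2| = |Patch 1| + |Patch 2| − 2·|Patch 1∩Patch 2| = 12 + 78 − 23.6667 = 66.33.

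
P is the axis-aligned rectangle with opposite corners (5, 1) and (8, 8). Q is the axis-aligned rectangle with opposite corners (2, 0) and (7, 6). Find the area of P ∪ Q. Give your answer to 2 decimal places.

41.00

By inclusion–exclusion:
Individual areas: |P| = 21, |Q| = 30.
|P∩Q|: x∈[5,7], y∈[1,6] → 2·5 = 10.
|P ∪ Q| = 51 − 10 = 41.00.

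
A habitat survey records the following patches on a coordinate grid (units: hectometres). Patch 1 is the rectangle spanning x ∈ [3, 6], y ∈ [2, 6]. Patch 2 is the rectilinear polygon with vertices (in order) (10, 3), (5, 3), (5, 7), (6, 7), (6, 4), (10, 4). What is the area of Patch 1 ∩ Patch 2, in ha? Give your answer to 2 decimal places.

The intersection is the polygon with vertices (6,3), (5,3), (5,6), (6,6), (6,4).
By the shoelace formula its area is 3.00.

3.00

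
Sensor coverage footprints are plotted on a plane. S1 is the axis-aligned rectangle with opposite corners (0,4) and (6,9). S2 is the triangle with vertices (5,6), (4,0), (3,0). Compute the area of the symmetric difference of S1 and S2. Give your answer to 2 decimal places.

32.33

|S1| = 30, |S2| = 3, |S1∩S2| = 0.3333.
|S1 △ S2| = |S1| + |S2| − 2·|S1∩S2| = 30 + 3 − 0.6667 = 32.33.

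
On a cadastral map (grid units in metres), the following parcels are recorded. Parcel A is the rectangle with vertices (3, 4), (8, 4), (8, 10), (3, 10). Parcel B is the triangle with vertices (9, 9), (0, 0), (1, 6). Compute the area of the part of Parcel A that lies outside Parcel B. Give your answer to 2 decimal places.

19.56

|Parcel A| = 30, |Parcel A∩Parcel B| = 10.4375.
|Parcel A ∖ Parcel B| = |Parcel A| − |Parcel A∩Parcel B| = 30 − 10.4375 = 19.56.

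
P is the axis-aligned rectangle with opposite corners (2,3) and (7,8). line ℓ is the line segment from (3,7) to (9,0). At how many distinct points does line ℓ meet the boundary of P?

The segment meets the boundary at (6.429,3).

1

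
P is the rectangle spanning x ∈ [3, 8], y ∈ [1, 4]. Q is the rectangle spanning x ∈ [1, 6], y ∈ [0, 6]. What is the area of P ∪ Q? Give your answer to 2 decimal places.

36.00

By inclusion–exclusion:
Individual areas: |P| = 15, |Q| = 30.
|P∩Q|: x∈[3,6], y∈[1,4] → 3·3 = 9.
|P ∪ Q| = 45 − 9 = 36.00.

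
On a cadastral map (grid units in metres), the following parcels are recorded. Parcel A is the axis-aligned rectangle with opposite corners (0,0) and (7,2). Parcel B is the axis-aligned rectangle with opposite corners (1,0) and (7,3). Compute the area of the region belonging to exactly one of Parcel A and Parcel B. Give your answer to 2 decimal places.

8.00

|Parcel A∩Parcel B|: x∈[1,7], y∈[0,2] → 6·2 = 12.
|Parcel A △ Parcel B| = |Parcel A| + |Parcel B| − 2·|Parcel A∩Parcel B| = 14 + 18 − 24 = 8.00.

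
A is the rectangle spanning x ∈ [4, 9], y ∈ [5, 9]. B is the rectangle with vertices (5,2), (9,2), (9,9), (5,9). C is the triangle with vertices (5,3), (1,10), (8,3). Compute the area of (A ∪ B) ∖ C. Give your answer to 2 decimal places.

|A ∪ B| = 32.
|(A ∪ B) ∩ C| = 6.
|(A ∪ B) ∖ C| = 32 − 6 = 26.00.

26.00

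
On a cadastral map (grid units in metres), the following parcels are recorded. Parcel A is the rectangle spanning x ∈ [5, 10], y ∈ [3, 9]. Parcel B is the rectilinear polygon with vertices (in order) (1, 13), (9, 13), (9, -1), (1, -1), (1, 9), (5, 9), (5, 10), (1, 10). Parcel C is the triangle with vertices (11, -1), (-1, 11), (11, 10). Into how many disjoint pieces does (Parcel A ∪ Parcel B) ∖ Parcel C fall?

(Parcel A ∪ Parcel B) ∖ Parcel C splits into 2 disjoint pieces (area 48, area 20).

2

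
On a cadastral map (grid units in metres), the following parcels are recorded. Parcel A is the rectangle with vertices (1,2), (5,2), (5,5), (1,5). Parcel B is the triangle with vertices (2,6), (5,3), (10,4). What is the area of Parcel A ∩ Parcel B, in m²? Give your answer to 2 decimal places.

2.00

The intersection is the polygon with vertices (5,5), (5,3), (3,5).
By the shoelace formula its area is 2.00.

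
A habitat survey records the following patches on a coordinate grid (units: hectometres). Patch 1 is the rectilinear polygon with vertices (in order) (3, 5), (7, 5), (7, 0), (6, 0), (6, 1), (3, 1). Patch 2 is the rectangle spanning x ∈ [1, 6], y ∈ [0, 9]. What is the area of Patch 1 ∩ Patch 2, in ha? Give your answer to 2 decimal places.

12.00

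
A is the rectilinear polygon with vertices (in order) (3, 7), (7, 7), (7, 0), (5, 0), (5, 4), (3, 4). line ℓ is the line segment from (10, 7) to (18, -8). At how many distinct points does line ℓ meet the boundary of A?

0

The segment lies entirely outside A and never meets its boundary.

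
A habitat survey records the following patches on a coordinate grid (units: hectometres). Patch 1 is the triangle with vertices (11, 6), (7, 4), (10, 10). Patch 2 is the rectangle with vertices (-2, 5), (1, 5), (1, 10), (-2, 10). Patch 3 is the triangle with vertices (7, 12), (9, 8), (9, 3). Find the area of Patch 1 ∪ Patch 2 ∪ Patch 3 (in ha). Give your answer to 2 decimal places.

By inclusion–exclusion:
Individual areas: |Patch 1| = 9, |Patch 2| = 15, |Patch 3| = 5.
|Patch 1∩Patch 2| = 0.
|Patch 1∩Patch 3| = 1.5231.
|Patch 2∩Patch 3| = 0.
|Patch 1∩Patch 2∩Patch 3| = 0.
|Patch 1 ∪ Patch 2 ∪ Patch 3| = 29 − 1.5231 + 0 = 27.48.

27.48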